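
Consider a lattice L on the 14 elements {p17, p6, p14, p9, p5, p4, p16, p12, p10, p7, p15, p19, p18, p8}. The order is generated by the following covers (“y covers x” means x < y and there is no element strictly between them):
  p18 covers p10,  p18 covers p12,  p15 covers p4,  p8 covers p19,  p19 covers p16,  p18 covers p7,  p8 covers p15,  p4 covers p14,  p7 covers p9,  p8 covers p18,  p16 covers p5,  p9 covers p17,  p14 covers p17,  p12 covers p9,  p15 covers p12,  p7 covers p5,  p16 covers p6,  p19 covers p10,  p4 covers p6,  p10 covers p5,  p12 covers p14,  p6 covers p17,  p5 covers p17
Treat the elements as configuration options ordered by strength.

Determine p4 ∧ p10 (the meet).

Common lower bounds of {p4, p10}: p17.
The greatest among these is p17.

p17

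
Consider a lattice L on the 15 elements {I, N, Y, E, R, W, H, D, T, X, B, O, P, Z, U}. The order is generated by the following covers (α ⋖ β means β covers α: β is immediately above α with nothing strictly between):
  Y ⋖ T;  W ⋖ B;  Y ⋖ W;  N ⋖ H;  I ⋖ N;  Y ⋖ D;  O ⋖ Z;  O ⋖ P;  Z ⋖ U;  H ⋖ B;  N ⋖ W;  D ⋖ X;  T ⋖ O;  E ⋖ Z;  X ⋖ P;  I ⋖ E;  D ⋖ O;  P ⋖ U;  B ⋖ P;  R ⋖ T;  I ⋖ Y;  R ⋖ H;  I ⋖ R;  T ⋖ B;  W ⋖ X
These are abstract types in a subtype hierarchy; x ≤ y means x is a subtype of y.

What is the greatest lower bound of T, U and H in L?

R

Common lower bounds of {T, U, H}: I, R.
The greatest among these is R.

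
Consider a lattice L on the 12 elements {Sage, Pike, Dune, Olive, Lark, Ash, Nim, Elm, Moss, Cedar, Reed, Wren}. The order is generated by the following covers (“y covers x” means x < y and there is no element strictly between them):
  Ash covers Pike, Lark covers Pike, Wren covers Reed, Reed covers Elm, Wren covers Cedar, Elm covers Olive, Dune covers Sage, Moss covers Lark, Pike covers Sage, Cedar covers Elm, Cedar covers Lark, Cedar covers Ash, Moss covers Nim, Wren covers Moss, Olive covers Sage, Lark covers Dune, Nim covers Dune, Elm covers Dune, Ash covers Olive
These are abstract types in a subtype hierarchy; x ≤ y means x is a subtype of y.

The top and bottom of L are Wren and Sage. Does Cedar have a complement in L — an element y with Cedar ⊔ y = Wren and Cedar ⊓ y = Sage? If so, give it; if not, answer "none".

none

For every candidate y, either Cedar ∨ y ≠ Wren or Cedar ∧ y ≠ Sage; no complement exists.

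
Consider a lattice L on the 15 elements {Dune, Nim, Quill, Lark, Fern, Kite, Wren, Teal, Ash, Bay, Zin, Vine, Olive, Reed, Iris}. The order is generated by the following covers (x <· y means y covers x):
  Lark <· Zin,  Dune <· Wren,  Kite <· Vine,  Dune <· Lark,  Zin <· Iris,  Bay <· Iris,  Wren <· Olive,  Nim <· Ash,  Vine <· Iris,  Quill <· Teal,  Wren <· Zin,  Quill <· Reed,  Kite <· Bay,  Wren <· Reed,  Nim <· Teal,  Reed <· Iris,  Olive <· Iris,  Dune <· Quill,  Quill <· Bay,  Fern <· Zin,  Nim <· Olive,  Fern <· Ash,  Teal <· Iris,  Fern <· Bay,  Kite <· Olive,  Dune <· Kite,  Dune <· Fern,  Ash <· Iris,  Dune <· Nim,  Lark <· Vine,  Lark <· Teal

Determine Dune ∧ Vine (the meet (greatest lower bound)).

Dune

Common lower bounds of {Dune, Vine}: Dune.
The greatest among these is Dune.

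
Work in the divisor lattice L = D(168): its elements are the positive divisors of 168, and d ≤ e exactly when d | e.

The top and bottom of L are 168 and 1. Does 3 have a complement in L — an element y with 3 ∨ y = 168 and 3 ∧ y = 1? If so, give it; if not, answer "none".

56

Need y with 3 ∨ y = 168 and 3 ∧ y = 1.
Checking each element gives: 56.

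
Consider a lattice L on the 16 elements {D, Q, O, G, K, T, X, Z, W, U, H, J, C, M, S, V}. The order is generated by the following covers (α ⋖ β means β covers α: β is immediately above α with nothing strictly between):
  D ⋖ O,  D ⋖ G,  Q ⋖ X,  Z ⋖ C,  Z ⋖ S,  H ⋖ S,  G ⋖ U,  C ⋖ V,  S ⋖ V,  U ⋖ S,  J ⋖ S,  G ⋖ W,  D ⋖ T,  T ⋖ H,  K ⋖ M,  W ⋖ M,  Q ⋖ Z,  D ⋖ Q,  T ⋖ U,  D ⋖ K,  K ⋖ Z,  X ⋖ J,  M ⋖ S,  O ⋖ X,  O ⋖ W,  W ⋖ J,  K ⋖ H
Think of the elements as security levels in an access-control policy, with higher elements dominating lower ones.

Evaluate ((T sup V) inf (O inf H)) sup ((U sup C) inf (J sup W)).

T ∨ V = V
O ∧ H = D
V ∧ D = D
U ∨ C = V
J ∨ W = J
V ∧ J = J
D ∨ J = J

J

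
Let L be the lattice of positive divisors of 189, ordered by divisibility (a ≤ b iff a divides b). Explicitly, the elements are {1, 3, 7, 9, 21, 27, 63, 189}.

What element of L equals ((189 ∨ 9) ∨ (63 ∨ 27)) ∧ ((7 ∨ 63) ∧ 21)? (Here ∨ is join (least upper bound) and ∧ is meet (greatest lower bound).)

21

189 ∨ 9 = 189
63 ∨ 27 = 189
189 ∨ 189 = 189
7 ∨ 63 = 63
63 ∧ 21 = 21
189 ∧ 21 = 21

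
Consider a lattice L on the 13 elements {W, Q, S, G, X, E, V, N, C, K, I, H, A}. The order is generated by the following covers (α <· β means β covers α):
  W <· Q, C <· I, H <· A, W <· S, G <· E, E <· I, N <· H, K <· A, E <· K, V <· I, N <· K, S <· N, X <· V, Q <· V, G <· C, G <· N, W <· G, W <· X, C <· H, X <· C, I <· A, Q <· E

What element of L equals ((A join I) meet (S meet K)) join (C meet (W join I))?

A ∨ I = A
S ∧ K = S
A ∧ S = S
W ∨ I = I
C ∧ I = C
S ∨ C = H

H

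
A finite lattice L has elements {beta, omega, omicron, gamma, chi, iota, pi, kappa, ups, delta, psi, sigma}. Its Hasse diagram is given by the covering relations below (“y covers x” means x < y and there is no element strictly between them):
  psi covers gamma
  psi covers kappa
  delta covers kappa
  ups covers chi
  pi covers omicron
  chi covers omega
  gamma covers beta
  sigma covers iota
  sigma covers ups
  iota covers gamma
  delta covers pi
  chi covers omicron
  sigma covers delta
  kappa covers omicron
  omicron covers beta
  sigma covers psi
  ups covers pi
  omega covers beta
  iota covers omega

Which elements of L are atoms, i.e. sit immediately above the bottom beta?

The atoms are exactly the elements that cover beta: gamma, omega, omicron.

gamma, omega, omicron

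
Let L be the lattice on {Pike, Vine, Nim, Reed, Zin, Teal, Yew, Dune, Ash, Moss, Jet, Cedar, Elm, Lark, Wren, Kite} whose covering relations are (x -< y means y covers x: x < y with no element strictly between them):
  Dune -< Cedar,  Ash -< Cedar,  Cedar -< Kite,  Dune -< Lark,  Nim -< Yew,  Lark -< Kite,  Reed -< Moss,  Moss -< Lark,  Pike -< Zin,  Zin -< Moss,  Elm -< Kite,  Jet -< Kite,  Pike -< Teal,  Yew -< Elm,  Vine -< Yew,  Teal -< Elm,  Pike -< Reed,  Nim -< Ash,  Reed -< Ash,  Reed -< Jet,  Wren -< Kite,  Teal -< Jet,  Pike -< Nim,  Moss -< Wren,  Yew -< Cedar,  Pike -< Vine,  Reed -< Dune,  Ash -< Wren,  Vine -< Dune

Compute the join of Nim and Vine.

Common upper bounds of {Nim, Vine}: Cedar, Elm, Kite, Yew.
The least among these is Yew.

Yew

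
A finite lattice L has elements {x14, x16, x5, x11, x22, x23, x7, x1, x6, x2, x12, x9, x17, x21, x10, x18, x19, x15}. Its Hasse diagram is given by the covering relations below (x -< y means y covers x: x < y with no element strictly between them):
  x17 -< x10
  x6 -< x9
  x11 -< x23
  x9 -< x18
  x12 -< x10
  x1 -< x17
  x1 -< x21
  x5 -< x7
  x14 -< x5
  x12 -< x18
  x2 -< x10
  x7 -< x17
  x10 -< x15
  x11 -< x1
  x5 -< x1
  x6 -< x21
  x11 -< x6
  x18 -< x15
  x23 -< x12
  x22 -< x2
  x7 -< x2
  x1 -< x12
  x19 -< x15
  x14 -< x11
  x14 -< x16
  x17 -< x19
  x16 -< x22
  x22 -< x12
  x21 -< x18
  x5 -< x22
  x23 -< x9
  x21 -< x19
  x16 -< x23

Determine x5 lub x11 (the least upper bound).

x1

Common upper bounds of {x5, x11}: x1, x10, x12, x15, x17, x18, x19, x21.
The least among these is x1.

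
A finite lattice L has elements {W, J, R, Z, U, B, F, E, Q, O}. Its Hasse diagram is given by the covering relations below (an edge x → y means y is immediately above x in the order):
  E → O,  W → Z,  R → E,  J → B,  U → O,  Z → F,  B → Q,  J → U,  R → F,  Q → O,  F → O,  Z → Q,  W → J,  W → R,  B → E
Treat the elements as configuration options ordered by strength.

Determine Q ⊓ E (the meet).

B

Common lower bounds of {Q, E}: B, J, W.
The greatest among these is B.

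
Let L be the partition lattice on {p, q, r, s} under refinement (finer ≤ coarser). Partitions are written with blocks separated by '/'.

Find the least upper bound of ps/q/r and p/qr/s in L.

ps/qr

The join of ps/q/r and p/qr/s merges any blocks that overlap across the partitions, giving ps/qr.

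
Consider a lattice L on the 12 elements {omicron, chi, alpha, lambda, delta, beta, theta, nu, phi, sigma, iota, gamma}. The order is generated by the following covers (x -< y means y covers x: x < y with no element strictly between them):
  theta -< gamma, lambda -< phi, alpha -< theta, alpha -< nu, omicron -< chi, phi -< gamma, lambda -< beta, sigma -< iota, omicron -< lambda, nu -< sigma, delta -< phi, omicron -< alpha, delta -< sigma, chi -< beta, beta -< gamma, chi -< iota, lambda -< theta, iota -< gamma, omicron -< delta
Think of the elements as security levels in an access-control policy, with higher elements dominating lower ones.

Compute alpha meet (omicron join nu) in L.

omicron ∨ nu = nu
alpha ∧ nu = alpha

alpha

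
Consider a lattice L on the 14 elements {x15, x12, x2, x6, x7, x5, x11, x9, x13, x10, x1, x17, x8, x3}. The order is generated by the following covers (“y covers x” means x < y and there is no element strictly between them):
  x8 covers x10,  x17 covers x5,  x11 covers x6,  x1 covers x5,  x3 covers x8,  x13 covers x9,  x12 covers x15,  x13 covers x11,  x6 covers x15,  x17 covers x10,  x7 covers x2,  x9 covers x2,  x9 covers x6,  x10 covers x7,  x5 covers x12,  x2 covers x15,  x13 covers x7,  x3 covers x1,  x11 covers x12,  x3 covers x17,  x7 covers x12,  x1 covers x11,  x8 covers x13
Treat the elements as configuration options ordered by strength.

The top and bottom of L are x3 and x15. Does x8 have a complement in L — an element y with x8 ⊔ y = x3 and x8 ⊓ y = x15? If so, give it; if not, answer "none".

none

For every candidate y, either x8 ∨ y ≠ x3 or x8 ∧ y ≠ x15; no complement exists.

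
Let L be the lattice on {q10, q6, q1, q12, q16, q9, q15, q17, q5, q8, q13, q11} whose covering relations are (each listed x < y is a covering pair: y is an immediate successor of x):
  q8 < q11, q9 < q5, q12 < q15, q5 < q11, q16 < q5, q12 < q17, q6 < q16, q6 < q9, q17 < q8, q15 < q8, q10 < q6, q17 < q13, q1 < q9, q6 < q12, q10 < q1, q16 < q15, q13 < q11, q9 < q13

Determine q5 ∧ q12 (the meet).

q6

Common lower bounds of {q5, q12}: q10, q6.
The greatest among these is q6.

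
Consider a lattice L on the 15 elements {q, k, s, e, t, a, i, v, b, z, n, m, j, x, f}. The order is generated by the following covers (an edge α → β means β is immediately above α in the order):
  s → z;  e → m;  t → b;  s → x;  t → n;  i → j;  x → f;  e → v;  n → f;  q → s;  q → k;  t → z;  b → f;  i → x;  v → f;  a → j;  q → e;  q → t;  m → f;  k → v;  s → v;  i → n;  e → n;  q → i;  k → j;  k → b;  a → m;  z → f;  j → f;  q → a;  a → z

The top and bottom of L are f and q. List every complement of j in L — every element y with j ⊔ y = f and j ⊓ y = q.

Need y with j ∨ y = f and j ∧ y = q.
Checking each element gives: e, s, t.

e, s, t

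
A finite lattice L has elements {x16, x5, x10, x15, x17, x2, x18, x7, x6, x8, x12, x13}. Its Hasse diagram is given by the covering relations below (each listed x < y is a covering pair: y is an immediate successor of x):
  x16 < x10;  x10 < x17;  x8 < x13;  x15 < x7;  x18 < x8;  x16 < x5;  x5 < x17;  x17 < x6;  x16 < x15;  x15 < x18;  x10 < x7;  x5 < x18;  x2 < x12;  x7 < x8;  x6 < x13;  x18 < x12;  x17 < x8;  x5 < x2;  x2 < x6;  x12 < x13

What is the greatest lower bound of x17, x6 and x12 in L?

x5

Common lower bounds of {x17, x6, x12}: x16, x5.
The greatest among these is x5.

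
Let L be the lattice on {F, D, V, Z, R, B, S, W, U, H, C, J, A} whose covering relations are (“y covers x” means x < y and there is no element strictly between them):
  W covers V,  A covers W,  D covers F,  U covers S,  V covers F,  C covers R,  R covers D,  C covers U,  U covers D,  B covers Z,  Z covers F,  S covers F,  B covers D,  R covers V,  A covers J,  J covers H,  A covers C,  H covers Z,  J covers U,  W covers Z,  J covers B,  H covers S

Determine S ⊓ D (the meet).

F

Common lower bounds of {S, D}: F.
The greatest among these is F.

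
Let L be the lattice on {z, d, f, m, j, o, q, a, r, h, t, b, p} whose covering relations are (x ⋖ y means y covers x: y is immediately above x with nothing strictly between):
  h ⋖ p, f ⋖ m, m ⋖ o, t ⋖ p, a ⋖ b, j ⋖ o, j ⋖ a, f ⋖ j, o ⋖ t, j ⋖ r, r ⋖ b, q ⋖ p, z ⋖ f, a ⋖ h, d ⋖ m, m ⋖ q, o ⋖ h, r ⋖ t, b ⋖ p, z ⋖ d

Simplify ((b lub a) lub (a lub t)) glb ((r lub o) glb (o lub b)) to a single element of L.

t

b ∨ a = b
a ∨ t = p
b ∨ p = p
r ∨ o = t
o ∨ b = p
t ∧ p = t
p ∧ t = t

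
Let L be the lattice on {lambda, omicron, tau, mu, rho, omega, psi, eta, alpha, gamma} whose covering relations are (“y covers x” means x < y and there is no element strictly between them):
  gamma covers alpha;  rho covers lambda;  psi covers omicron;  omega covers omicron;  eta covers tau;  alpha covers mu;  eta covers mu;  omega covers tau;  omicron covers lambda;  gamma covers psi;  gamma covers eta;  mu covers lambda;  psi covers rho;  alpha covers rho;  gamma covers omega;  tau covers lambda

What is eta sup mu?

Common upper bounds of {eta, mu}: eta, gamma.
The least among these is eta.

eta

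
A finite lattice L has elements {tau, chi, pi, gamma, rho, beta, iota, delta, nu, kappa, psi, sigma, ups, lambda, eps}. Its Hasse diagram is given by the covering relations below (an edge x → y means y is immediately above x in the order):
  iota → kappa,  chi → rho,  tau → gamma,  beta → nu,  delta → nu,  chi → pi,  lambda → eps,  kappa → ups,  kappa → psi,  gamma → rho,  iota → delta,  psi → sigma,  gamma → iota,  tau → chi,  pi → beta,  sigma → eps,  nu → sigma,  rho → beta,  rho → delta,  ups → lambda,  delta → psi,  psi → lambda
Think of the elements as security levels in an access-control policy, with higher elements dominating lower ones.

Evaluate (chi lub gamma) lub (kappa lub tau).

psi

chi ∨ gamma = rho
kappa ∨ tau = kappa
rho ∨ kappa = psi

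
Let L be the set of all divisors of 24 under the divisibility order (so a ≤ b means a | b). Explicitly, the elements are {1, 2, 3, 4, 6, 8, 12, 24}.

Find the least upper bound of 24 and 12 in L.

In the divisibility order, the join is the least common multiple: lcm(24, 12) = 24.

24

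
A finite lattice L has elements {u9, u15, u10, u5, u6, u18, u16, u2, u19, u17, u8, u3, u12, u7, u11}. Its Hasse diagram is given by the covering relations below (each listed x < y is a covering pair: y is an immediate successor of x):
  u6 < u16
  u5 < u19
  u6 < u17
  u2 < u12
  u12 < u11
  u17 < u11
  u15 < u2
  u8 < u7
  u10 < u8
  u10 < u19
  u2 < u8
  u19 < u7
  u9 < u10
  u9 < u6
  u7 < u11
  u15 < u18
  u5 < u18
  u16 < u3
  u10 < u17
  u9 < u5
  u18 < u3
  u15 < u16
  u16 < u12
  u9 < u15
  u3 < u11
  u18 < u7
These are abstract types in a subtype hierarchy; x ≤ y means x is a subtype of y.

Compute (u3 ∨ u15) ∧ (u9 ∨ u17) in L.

u3 ∨ u15 = u3
u9 ∨ u17 = u17
u3 ∧ u17 = u6

u6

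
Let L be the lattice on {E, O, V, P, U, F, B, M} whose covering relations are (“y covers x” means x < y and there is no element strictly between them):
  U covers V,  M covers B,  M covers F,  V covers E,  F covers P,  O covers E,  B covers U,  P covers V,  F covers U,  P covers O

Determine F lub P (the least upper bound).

F

Common upper bounds of {F, P}: F, M.
The least among these is F.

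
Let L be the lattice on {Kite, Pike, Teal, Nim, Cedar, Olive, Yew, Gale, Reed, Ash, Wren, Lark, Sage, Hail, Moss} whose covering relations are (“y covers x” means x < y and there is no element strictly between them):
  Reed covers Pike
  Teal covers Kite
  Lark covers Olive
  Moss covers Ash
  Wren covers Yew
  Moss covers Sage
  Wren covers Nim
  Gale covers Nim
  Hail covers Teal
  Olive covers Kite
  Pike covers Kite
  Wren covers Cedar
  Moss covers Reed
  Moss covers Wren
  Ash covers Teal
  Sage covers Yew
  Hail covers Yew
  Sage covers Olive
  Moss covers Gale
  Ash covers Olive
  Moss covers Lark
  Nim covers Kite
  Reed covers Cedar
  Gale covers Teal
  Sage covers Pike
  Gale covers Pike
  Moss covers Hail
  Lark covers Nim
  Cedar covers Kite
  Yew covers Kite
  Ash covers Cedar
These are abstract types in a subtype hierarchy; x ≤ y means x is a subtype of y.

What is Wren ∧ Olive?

Common lower bounds of {Wren, Olive}: Kite.
The greatest among these is Kite.

Kite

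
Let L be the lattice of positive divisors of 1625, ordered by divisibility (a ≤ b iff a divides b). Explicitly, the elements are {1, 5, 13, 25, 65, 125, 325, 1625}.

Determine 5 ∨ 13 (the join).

In the divisibility order, the join is the least common multiple: lcm(5, 13) = 65.

65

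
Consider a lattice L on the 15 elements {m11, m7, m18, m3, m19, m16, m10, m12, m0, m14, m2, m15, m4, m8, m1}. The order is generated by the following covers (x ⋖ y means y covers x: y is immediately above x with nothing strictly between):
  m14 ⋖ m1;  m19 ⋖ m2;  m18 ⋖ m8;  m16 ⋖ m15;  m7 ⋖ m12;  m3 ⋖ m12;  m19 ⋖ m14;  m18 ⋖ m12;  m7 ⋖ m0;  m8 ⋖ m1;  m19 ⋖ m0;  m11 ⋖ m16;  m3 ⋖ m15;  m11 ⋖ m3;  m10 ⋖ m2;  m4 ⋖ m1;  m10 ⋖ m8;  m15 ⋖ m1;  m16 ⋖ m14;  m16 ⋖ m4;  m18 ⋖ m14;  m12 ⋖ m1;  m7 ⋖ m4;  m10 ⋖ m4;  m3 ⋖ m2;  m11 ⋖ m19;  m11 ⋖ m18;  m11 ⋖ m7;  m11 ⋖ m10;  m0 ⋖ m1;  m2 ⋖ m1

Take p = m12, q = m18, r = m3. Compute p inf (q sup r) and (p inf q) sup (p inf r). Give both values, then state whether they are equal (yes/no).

m12; m12; yes

q sup r = m12, so p inf (q sup r) = m12 inf m12 = m12.
p inf q = m18 and p inf r = m3, so (p inf q) sup (p inf r) = m18 sup m3 = m12.
Equal: yes.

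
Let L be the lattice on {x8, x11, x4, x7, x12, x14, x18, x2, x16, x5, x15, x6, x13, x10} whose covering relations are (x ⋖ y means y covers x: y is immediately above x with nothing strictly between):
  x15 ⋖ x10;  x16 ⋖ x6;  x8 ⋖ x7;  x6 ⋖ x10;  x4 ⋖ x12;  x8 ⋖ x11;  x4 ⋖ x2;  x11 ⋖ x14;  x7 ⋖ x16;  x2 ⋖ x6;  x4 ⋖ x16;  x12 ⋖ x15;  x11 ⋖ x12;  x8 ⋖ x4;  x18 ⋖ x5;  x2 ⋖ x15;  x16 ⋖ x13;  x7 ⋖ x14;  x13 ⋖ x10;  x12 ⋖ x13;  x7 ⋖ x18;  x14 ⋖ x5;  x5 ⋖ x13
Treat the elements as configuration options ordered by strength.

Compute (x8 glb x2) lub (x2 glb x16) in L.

x4

x8 ∧ x2 = x8
x2 ∧ x16 = x4
x8 ∨ x4 = x4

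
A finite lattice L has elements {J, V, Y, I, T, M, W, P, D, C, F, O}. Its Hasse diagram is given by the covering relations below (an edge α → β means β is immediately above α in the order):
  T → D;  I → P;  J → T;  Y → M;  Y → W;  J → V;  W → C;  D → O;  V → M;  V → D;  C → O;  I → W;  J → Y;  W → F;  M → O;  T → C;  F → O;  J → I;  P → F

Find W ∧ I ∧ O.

I

Common lower bounds of {W, I, O}: I, J.
The greatest among these is I.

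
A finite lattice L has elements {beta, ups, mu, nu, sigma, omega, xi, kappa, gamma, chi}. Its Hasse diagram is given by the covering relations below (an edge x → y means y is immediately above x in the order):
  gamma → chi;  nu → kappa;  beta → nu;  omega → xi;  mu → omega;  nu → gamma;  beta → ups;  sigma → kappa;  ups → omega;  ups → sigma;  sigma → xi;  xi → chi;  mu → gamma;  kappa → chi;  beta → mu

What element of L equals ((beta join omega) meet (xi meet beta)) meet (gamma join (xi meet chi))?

beta ∨ omega = omega
xi ∧ beta = beta
omega ∧ beta = beta
xi ∧ chi = xi
gamma ∨ xi = chi
beta ∧ chi = beta

beta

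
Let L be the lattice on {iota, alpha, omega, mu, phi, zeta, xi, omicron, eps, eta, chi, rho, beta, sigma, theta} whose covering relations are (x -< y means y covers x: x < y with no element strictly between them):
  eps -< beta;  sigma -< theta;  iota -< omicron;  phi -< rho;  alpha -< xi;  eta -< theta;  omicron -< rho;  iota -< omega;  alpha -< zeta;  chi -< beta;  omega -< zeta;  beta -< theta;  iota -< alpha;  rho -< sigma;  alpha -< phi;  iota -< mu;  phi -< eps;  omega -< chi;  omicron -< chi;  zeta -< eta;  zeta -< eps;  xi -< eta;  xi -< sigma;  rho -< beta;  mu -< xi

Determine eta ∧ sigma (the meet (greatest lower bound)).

xi

Common lower bounds of {eta, sigma}: alpha, iota, mu, xi.
The greatest among these is xi.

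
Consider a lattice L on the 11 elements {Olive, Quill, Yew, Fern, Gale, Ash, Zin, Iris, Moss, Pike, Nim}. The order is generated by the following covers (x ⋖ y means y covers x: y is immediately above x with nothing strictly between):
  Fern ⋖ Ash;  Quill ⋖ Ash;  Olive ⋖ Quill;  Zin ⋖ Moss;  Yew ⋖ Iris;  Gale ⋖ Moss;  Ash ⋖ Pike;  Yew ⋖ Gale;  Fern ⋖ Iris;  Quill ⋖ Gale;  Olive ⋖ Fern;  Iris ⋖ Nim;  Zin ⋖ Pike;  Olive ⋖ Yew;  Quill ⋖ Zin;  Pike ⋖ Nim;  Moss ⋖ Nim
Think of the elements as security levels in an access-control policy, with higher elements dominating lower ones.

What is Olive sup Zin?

Zin

Common upper bounds of {Olive, Zin}: Moss, Nim, Pike, Zin.
The least among these is Zin.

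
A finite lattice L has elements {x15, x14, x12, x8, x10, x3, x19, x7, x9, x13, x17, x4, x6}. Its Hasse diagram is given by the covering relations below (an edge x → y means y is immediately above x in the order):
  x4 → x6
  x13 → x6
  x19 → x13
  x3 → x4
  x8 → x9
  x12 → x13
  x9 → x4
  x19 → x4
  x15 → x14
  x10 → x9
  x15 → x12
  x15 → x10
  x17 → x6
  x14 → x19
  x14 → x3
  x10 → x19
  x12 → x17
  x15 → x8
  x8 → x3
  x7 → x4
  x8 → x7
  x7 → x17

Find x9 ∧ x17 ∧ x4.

x8

Common lower bounds of {x9, x17, x4}: x15, x8.
The greatest among these is x8.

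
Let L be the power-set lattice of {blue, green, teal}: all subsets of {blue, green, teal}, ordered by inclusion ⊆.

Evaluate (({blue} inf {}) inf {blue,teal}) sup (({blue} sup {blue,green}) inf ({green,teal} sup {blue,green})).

{blue,green}

{blue} ∧ {} = {}
{} ∧ {blue,teal} = {}
{blue} ∨ {blue,green} = {blue,green}
{green,teal} ∨ {blue,green} = {blue,green,teal}
{blue,green} ∧ {blue,green,teal} = {blue,green}
{} ∨ {blue,green} = {blue,green}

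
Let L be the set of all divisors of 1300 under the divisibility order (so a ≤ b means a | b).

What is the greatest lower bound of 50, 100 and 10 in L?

10

In the divisibility order, the meet is the greatest common divisor: gcd(50, 100, 10) = 10.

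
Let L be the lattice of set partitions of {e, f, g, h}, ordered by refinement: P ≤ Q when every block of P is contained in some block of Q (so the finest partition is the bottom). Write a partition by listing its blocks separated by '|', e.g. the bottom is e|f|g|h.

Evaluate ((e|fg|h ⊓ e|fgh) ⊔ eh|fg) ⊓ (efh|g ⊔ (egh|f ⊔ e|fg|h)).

eh|fg

e|fg|h ∧ e|fgh = e|fg|h
e|fg|h ∨ eh|fg = eh|fg
egh|f ∨ e|fg|h = efgh
efh|g ∨ efgh = efgh
eh|fg ∧ efgh = eh|fg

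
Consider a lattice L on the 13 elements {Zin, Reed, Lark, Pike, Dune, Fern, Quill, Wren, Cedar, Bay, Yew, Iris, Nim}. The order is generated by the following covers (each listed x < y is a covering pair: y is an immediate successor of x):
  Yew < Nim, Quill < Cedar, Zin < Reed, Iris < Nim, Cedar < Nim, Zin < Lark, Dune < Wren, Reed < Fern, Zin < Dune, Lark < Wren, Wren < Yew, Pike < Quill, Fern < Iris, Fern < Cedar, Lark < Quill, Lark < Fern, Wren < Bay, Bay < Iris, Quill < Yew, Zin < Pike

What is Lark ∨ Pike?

Common upper bounds of {Lark, Pike}: Cedar, Nim, Quill, Yew.
The least among these is Quill.

Quill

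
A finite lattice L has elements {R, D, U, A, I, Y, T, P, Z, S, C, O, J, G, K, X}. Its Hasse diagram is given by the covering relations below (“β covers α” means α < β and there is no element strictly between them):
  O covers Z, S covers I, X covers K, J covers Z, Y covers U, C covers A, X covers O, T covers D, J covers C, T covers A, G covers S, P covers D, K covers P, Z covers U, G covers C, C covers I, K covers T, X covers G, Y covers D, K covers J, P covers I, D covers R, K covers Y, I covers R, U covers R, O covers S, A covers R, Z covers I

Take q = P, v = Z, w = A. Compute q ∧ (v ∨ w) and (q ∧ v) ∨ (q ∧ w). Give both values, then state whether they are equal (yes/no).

v ∨ w = J, so q ∧ (v ∨ w) = P ∧ J = I.
q ∧ v = I and q ∧ w = R, so (q ∧ v) ∨ (q ∧ w) = I ∨ R = I.
Equal: yes.

I; I; yes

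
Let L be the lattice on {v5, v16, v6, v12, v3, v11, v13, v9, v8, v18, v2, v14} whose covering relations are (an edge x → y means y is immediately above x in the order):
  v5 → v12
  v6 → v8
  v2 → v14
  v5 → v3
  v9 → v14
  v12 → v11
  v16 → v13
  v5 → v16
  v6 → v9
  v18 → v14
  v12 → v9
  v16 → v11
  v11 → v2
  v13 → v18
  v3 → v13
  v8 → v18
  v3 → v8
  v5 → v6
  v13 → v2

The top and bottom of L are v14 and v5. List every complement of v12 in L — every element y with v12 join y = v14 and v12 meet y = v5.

v18, v8

Need y with v12 ∨ y = v14 and v12 ∧ y = v5.
Checking each element gives: v18, v8.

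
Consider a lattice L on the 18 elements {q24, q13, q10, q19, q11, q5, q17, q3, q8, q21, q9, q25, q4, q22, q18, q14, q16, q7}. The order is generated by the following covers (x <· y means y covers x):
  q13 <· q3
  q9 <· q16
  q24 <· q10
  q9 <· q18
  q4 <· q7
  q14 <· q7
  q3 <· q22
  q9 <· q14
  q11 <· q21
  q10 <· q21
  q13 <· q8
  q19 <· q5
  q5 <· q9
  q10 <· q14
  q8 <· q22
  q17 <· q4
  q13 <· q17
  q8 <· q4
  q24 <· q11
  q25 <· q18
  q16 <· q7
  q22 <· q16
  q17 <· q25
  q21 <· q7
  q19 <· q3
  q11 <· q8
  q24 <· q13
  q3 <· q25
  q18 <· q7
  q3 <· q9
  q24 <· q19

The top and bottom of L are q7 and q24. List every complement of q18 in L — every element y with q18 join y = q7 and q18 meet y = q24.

q10, q11, q21

Need y with q18 ∨ y = q7 and q18 ∧ y = q24.
Checking each element gives: q10, q11, q21.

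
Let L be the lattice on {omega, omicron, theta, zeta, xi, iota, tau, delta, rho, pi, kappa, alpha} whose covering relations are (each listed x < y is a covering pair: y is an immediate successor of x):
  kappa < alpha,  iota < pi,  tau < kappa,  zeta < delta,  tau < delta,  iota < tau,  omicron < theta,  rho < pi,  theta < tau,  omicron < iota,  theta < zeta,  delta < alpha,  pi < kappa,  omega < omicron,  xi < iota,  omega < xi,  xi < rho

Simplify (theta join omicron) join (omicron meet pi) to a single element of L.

theta

theta ∨ omicron = theta
omicron ∧ pi = omicron
theta ∨ omicron = theta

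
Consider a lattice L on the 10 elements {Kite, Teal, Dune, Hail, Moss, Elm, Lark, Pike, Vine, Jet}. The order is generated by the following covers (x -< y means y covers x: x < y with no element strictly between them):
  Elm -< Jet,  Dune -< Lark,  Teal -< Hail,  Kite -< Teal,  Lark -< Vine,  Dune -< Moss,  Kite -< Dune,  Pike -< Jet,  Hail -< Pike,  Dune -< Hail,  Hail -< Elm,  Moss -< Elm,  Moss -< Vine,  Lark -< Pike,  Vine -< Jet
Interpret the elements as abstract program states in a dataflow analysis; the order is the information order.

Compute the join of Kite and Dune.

Dune

Common upper bounds of {Kite, Dune}: Dune, Elm, Hail, Jet, Lark, Moss, Pike, Vine.
The least among these is Dune.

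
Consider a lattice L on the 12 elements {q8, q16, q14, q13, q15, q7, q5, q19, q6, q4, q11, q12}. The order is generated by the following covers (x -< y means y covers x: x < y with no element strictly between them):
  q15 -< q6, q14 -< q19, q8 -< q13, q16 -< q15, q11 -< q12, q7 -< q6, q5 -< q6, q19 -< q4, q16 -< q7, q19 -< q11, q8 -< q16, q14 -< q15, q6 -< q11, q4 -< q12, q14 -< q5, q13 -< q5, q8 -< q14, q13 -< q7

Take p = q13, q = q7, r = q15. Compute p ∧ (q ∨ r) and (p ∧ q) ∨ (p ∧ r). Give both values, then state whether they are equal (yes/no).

q13; q13; yes

q ∨ r = q6, so p ∧ (q ∨ r) = q13 ∧ q6 = q13.
p ∧ q = q13 and p ∧ r = q8, so (p ∧ q) ∨ (p ∧ r) = q13 ∨ q8 = q13.
Equal: yes.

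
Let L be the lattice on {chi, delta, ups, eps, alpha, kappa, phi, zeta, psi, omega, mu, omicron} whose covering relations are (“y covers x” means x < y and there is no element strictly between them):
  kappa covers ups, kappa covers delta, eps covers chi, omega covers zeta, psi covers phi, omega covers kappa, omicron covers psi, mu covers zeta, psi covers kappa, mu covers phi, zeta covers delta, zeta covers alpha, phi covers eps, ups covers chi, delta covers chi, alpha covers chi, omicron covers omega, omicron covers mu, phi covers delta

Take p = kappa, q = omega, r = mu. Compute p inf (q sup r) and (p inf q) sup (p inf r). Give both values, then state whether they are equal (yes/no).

kappa; kappa; yes

q sup r = omicron, so p inf (q sup r) = kappa inf omicron = kappa.
p inf q = kappa and p inf r = delta, so (p inf q) sup (p inf r) = kappa sup delta = kappa.
Equal: yes.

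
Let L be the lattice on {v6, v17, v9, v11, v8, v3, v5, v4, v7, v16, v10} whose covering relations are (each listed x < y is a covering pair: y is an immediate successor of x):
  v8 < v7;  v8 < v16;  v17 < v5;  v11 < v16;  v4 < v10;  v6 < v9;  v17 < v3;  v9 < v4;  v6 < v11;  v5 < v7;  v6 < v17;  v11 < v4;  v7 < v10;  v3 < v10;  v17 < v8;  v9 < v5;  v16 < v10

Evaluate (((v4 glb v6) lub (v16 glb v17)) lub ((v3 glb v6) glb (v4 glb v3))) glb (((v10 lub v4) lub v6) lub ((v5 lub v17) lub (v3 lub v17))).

v4 ∧ v6 = v6
v16 ∧ v17 = v17
v6 ∨ v17 = v17
v3 ∧ v6 = v6
v4 ∧ v3 = v6
v6 ∧ v6 = v6
v17 ∨ v6 = v17
v10 ∨ v4 = v10
v10 ∨ v6 = v10
v5 ∨ v17 = v5
v3 ∨ v17 = v3
v5 ∨ v3 = v10
v10 ∨ v10 = v10
v17 ∧ v10 = v17

v17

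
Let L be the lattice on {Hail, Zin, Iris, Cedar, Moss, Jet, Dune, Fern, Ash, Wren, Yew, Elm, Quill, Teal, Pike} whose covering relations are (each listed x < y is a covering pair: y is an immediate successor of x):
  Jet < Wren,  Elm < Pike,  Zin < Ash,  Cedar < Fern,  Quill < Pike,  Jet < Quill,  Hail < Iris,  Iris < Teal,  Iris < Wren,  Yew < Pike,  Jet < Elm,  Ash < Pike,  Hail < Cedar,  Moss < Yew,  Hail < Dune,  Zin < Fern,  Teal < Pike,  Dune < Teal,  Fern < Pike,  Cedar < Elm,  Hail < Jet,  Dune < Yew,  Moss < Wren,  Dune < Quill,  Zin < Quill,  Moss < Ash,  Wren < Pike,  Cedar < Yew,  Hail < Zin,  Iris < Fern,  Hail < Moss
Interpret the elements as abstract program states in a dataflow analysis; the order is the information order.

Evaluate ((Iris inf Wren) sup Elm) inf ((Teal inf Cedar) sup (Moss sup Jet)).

Wren

Iris ∧ Wren = Iris
Iris ∨ Elm = Pike
Teal ∧ Cedar = Hail
Moss ∨ Jet = Wren
Hail ∨ Wren = Wren
Pike ∧ Wren = Wren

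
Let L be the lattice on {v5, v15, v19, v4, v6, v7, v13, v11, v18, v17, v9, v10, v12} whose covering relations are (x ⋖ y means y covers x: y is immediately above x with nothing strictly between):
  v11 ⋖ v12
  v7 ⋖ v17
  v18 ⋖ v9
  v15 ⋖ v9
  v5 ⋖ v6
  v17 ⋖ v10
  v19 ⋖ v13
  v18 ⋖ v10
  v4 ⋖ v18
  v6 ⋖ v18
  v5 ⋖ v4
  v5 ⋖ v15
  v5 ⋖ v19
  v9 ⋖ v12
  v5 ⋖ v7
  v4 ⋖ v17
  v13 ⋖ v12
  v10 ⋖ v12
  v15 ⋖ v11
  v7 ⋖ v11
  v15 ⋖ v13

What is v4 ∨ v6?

v18

Common upper bounds of {v4, v6}: v10, v12, v18, v9.
The least among these is v18.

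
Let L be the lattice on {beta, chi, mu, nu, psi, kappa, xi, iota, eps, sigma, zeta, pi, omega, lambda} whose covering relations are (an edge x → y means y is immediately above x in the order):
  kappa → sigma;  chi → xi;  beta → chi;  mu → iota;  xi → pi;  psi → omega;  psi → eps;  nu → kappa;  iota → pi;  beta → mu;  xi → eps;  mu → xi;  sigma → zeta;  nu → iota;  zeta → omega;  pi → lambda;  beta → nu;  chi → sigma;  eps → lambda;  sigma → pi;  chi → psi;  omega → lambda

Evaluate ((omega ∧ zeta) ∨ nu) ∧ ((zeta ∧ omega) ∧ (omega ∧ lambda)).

omega ∧ zeta = zeta
zeta ∨ nu = zeta
zeta ∧ omega = zeta
omega ∧ lambda = omega
zeta ∧ omega = zeta
zeta ∧ zeta = zeta

zeta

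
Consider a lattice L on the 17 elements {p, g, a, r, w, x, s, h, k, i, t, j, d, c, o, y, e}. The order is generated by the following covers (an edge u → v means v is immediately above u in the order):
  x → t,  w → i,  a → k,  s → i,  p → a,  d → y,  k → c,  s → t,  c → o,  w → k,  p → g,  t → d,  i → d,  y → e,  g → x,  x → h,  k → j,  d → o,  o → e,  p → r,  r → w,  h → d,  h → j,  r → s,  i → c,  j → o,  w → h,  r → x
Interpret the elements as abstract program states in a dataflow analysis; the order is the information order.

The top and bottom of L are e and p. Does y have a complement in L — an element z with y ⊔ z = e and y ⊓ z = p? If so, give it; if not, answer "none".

a

Need z with y ∨ z = e and y ∧ z = p.
Checking each element gives: a.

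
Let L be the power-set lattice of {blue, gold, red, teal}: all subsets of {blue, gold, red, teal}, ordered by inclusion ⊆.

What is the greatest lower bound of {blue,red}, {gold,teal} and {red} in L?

Common lower bounds of {{blue,red}, {gold,teal}, {red}}: ∅.
The greatest among these is ∅.

∅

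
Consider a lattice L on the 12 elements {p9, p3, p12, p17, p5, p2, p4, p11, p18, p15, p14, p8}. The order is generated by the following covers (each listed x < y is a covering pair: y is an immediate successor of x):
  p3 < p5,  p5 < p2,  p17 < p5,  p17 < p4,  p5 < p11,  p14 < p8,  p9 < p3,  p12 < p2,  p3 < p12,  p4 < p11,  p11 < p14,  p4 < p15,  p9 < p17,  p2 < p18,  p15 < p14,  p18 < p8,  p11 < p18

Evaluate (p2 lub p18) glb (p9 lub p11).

p2 ∨ p18 = p18
p9 ∨ p11 = p11
p18 ∧ p11 = p11

p11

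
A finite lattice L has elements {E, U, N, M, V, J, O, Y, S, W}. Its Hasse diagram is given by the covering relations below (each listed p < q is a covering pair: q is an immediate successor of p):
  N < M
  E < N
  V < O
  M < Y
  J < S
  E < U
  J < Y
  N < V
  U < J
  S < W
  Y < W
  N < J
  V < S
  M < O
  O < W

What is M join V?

Common upper bounds of {M, V}: O, W.
The least among these is O.

O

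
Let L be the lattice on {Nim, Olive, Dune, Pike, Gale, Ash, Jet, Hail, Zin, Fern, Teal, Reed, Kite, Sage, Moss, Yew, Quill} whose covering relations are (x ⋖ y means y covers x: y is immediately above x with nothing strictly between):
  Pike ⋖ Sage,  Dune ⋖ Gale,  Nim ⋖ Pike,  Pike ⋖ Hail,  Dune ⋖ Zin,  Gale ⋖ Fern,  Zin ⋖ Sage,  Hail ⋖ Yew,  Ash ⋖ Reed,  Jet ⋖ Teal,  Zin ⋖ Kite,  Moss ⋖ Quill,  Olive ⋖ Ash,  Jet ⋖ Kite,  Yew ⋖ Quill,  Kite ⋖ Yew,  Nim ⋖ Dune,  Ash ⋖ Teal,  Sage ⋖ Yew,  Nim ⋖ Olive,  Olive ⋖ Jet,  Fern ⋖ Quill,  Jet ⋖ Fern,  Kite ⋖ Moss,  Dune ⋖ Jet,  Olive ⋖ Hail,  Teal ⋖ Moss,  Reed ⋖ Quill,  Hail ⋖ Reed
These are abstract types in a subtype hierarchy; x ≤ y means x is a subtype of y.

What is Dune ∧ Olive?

Common lower bounds of {Dune, Olive}: Nim.
The greatest among these is Nim.

Nim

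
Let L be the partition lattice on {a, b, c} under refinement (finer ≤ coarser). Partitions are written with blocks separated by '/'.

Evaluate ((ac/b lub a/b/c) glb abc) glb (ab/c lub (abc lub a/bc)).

ac/b

ac/b ∨ a/b/c = ac/b
ac/b ∧ abc = ac/b
abc ∨ a/bc = abc
ab/c ∨ abc = abc
ac/b ∧ abc = ac/b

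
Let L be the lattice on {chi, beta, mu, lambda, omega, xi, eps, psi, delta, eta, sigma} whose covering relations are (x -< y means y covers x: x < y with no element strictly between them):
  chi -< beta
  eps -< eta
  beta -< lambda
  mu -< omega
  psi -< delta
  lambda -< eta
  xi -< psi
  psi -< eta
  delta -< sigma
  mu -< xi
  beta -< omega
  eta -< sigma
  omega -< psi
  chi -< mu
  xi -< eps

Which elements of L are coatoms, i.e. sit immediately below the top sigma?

The coatoms are exactly the elements covered by sigma: delta, eta.

delta, eta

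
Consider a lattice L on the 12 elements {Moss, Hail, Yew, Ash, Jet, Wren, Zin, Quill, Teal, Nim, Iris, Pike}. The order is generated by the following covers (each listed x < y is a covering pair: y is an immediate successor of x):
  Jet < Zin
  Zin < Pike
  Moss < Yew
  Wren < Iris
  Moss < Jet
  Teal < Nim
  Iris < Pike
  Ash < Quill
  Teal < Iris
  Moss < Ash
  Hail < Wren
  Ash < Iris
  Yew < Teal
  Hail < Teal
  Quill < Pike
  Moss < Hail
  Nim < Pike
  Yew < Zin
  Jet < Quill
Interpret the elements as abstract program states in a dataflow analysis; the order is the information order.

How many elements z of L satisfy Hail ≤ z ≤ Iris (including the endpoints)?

4

The interval [Hail, Iris] = {Hail, Iris, Teal, Wren}, which has 4 elements.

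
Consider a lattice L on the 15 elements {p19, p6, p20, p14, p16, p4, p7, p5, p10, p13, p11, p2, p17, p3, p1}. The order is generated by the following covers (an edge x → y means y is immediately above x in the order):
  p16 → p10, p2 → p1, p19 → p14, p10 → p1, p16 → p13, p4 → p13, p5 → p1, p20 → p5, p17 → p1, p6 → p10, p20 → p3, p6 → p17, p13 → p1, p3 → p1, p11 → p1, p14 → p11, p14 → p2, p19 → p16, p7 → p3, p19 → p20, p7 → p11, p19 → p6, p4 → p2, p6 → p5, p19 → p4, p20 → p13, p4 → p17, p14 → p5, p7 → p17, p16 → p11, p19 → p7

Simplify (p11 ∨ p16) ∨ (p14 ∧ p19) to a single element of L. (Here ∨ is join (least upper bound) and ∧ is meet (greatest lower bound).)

p11

p11 ∨ p16 = p11
p14 ∧ p19 = p19
p11 ∨ p19 = p11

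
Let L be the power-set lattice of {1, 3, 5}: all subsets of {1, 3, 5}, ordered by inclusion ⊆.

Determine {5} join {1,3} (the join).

{1,3,5}

Under ⊆, join is union: {5} ∪ {1,3} = {1,3,5}.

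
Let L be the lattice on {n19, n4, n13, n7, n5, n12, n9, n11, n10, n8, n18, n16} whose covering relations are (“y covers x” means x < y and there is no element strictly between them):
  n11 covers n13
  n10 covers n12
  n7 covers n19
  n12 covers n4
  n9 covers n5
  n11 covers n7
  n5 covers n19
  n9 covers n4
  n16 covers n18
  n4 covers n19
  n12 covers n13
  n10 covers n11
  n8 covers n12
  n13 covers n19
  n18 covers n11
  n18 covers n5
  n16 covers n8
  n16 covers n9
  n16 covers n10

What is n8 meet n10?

Common lower bounds of {n8, n10}: n12, n13, n19, n4.
The greatest among these is n12.

n12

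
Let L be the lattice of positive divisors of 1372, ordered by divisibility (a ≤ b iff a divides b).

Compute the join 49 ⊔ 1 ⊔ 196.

In the divisibility order, the join is the least common multiple: lcm(49, 1, 196) = 196.

196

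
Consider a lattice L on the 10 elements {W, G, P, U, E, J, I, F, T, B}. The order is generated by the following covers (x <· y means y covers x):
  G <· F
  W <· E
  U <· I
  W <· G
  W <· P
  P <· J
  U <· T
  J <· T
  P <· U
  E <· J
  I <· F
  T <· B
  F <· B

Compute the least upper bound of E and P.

Common upper bounds of {E, P}: B, J, T.
The least among these is J.

J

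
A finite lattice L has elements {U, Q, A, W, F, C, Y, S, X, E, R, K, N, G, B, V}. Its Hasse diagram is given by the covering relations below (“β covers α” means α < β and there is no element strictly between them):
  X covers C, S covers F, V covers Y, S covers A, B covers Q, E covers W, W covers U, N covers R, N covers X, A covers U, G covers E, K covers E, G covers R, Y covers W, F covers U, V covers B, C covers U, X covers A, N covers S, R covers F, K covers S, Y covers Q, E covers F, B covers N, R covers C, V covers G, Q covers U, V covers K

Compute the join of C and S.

Common upper bounds of {C, S}: B, N, V.
The least among these is N.

N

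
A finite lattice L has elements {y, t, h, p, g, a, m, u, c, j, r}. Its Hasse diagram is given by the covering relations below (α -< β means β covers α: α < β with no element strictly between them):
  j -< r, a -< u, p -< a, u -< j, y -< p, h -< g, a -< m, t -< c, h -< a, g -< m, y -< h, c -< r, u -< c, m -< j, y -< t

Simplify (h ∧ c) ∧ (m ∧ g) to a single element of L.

h ∧ c = h
m ∧ g = g
h ∧ g = h

h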